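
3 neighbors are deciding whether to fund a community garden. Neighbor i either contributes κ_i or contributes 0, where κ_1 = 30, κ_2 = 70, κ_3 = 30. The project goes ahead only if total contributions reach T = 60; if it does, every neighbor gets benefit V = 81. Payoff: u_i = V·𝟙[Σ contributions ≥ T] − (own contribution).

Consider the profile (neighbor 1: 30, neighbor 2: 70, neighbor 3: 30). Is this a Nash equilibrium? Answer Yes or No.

Total = 130 ≥ 60: provided.
Neighbor 1 (pledges 30, payoff 51): dropping to 0 → total 100, payoff 81. Profitable deviation.

No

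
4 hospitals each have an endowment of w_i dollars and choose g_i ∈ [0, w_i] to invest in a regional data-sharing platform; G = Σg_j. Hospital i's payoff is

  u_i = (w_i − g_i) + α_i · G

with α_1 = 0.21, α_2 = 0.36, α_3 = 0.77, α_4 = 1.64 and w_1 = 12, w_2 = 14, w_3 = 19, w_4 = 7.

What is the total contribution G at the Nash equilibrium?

7

∂u_i/∂g_i = α_i − 1, so hospital i contributes w_i if α_i > 1, else 0.
α_i > 1 for i ∈ {4}; NE contributions (0, 0, 0, 7), G = 7.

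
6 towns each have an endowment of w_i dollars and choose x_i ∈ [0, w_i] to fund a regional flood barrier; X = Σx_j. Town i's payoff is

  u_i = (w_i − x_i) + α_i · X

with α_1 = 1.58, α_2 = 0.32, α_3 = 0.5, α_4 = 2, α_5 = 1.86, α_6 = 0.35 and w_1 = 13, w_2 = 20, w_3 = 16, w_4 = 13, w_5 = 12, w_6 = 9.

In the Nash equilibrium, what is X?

38

∂u_i/∂x_i = α_i − 1, so town i contributes w_i if α_i > 1, else 0.
α_i > 1 for i ∈ {1, 4, 5}; NE contributions (13, 0, 0, 13, 12, 0), X = 38.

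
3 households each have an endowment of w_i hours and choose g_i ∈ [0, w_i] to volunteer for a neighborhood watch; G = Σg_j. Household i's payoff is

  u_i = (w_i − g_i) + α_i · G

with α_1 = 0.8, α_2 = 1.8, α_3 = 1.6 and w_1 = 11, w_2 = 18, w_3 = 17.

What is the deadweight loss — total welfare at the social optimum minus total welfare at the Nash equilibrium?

∂u_i/∂g_i = α_i − 1, so household i contributes w_i if α_i > 1, else 0.
α_i > 1 for i ∈ {2, 3}; NE contributions (0, 18, 17), G = 35.
W^NE = Σw_i − G^NE + (Σα_i)·G^NE = 46 + 3.2·35 = 158.
Planner: ∂(Σu_j)/∂g_i = Σα_j − 1 = 3.2 > 0, so everyone contributes w_i; G^SO = 46, W^SO = 46 + 3.2·46 = 193.2.
Deadweight loss = 35.2.

35.2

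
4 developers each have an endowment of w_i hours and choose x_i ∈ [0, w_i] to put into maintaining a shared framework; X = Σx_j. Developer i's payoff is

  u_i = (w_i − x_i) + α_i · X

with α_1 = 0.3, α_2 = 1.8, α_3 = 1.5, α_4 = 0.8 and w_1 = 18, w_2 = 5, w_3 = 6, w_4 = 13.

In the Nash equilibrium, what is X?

11

∂u_i/∂x_i = α_i − 1, so developer i contributes w_i if α_i > 1, else 0.
α_i > 1 for i ∈ {2, 3}; NE contributions (0, 5, 6, 0), X = 11.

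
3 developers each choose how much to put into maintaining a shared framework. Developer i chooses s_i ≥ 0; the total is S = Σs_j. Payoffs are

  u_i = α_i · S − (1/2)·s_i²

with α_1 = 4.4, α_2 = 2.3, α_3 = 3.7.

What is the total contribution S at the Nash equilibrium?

Developer i's FOC: ∂u_i/∂s_i = α_i − s_i = 0, so s_i* = α_i.
NE contributions = (4.4, 2.3, 3.7); S = 10.4.

10.4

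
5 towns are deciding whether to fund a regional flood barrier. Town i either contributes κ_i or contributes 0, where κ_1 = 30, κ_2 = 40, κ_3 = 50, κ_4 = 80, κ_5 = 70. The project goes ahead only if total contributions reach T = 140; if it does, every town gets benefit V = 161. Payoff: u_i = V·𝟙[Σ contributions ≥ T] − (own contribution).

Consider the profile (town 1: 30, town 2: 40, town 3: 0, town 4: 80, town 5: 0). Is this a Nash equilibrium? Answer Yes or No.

Total = 150 ≥ 140: provided.
Town 1 (pledges 30, payoff 131): dropping to 0 → total 120, payoff 0. No gain.
Town 2 (pledges 40, payoff 121): dropping to 0 → total 110, payoff 0. No gain.
Town 3 (pledges 0, payoff 161): pledging 50 → total 200, payoff 111. No gain.
Town 4 (pledges 80, payoff 81): dropping to 0 → total 70, payoff 0. No gain.
Town 5 (pledges 0, payoff 161): pledging 70 → total 220, payoff 91. No gain.

Yes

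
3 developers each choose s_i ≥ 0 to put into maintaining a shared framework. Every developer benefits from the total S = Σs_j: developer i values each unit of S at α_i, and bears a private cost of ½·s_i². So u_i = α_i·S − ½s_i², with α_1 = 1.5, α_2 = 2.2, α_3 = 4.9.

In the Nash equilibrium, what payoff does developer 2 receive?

16.5

Developer i's FOC: ∂u_i/∂s_i = α_i − s_i = 0, so s_i* = α_i.
NE contributions = (1.5, 2.2, 4.9); S = 8.6.
u_2 = α_2·S − ½·(s_2)² = 2.2·8.6 − ½·2.2² = 16.5.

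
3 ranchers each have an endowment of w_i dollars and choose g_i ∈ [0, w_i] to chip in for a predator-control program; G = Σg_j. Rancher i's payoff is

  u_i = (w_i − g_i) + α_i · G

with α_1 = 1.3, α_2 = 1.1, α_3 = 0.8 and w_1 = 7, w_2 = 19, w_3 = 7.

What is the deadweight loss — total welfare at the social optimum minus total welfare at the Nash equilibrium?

∂u_i/∂g_i = α_i − 1, so rancher i contributes w_i if α_i > 1, else 0.
α_i > 1 for i ∈ {1, 2}; NE contributions (7, 19, 0), G = 26.
W^NE = Σw_i − G^NE + (Σα_i)·G^NE = 33 + 2.2·26 = 90.2.
Planner: ∂(Σu_j)/∂g_i = Σα_j − 1 = 2.2 > 0, so everyone contributes w_i; G^SO = 33, W^SO = 33 + 2.2·33 = 105.6.
Deadweight loss = 15.4.

15.4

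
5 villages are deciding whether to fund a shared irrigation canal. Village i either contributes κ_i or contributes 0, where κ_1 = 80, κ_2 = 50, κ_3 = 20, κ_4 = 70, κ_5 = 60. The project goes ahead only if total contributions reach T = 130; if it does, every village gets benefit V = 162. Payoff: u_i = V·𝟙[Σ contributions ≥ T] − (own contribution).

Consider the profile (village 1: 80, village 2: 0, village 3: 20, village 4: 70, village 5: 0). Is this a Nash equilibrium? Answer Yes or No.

Total = 170 ≥ 130: provided.
Village 1 (pledges 80, payoff 82): dropping to 0 → total 90, payoff 0. No gain.
Village 2 (pledges 0, payoff 162): pledging 50 → total 220, payoff 112. No gain.
Village 3 (pledges 20, payoff 142): dropping to 0 → total 150, payoff 162. Profitable deviation.

No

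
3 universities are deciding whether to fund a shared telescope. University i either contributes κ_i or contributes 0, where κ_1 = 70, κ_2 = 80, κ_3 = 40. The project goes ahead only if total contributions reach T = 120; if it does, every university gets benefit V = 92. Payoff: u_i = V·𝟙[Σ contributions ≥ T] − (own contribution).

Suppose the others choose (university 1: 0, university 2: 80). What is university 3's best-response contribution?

Others' total = 80. Contributing 40 brings total to 120 ≥ 120: gain V − κ_3 = 52.
Best response: 40.

40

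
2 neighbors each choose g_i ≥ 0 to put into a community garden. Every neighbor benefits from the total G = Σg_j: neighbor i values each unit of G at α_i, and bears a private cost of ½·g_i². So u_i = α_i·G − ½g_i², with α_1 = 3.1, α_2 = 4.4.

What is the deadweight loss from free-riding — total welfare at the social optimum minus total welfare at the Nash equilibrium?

Neighbor i's FOC: ∂u_i/∂g_i = α_i − g_i = 0, so g_i* = α_i.
NE contributions = (3.1, 4.4); G = 7.5.
W^NE = (Σα)·G − ½Σα_i² = 7.5² − ½·28.97 = 41.765.
Planner sets g_i = Σα_j = 7.5 for every i, so G^SO = 2·7.5 = 15.
W^SO = (Σα)·G^SO − ½·2·(Σα)² = (2/2)·7.5² = 56.25.
Deadweight loss = W^SO − W^NE = 14.485.

14.485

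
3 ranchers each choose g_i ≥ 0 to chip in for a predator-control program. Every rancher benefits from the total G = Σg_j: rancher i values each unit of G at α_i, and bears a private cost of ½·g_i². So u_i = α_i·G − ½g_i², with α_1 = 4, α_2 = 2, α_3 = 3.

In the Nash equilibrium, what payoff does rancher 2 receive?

Rancher i's FOC: ∂u_i/∂g_i = α_i − g_i = 0, so g_i* = α_i.
NE contributions = (4, 2, 3); G = 9.
u_2 = α_2·G − ½·(g_2)² = 2·9 − ½·2² = 16.

16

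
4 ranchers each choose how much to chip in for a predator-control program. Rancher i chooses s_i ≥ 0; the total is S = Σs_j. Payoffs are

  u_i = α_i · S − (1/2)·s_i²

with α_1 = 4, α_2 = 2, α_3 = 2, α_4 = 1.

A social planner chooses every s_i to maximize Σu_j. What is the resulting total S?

Planner FOC: ∂(Σu_j)/∂s_i = (Σα_j) − s_i = 0, so s_i^SO = Σα_j = 9 for every i; S^SO = 36.

36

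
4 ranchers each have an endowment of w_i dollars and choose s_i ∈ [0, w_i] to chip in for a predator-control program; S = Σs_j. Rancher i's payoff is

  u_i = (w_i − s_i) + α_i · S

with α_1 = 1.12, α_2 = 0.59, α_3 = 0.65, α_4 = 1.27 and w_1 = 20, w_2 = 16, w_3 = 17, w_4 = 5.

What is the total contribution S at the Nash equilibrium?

∂u_i/∂s_i = α_i − 1, so rancher i contributes w_i if α_i > 1, else 0.
α_i > 1 for i ∈ {1, 4}; NE contributions (20, 0, 0, 5), S = 25.

25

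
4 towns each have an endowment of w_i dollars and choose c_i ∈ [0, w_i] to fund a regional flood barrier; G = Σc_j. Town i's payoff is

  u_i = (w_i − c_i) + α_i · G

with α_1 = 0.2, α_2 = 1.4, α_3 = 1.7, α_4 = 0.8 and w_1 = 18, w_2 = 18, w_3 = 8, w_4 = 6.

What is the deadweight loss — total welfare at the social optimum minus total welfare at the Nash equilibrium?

∂u_i/∂c_i = α_i − 1, so town i contributes w_i if α_i > 1, else 0.
α_i > 1 for i ∈ {2, 3}; NE contributions (0, 18, 8, 0), G = 26.
W^NE = Σw_i − G^NE + (Σα_i)·G^NE = 50 + 3.1·26 = 130.6.
Planner: ∂(Σu_j)/∂c_i = Σα_j − 1 = 3.1 > 0, so everyone contributes w_i; G^SO = 50, W^SO = 50 + 3.1·50 = 205.
Deadweight loss = 74.4.

74.4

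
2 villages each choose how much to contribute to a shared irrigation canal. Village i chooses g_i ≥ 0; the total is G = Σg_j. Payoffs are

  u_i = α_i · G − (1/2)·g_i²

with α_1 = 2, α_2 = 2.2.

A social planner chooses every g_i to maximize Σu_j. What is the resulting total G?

8.4

Planner FOC: ∂(Σu_j)/∂g_i = (Σα_j) − g_i = 0, so g_i^SO = Σα_j = 4.2 for every i; G^SO = 8.4.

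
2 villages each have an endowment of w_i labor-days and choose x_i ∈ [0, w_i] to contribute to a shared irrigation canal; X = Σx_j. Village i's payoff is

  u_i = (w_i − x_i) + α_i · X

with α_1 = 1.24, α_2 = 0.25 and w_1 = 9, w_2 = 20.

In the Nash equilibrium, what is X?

9

∂u_i/∂x_i = α_i − 1, so village i contributes w_i if α_i > 1, else 0.
α_i > 1 for i ∈ {1}; NE contributions (9, 0), X = 9.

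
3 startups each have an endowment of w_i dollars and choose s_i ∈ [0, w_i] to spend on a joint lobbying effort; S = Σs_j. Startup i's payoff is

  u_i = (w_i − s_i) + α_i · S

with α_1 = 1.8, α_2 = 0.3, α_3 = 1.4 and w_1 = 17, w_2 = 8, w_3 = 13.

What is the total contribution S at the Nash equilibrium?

∂u_i/∂s_i = α_i − 1, so startup i contributes w_i if α_i > 1, else 0.
α_i > 1 for i ∈ {1, 3}; NE contributions (17, 0, 13), S = 30.

30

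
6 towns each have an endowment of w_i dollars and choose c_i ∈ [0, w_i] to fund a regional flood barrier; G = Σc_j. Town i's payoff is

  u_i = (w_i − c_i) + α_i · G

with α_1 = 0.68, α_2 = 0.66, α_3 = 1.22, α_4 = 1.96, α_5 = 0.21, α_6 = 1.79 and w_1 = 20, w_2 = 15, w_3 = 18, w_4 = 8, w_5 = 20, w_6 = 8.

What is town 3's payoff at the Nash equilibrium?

41.48

∂u_i/∂c_i = α_i − 1, so town i contributes w_i if α_i > 1, else 0.
α_i > 1 for i ∈ {3, 4, 6}; NE contributions (0, 0, 18, 8, 0, 8), G = 34.
u_3 = (18 − 18) + 1.22·34 = 41.48.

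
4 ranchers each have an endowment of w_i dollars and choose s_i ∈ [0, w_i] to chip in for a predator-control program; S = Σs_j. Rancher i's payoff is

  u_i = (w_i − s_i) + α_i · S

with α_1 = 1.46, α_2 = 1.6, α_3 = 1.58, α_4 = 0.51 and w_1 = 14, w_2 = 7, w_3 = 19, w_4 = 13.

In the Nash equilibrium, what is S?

40

∂u_i/∂s_i = α_i − 1, so rancher i contributes w_i if α_i > 1, else 0.
α_i > 1 for i ∈ {1, 2, 3}; NE contributions (14, 7, 19, 0), S = 40.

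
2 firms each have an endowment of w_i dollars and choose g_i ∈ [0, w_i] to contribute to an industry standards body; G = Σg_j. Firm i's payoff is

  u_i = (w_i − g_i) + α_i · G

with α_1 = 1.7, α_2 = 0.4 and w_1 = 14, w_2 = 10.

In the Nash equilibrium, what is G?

∂u_i/∂g_i = α_i − 1, so firm i contributes w_i if α_i > 1, else 0.
α_i > 1 for i ∈ {1}; NE contributions (14, 0), G = 14.

14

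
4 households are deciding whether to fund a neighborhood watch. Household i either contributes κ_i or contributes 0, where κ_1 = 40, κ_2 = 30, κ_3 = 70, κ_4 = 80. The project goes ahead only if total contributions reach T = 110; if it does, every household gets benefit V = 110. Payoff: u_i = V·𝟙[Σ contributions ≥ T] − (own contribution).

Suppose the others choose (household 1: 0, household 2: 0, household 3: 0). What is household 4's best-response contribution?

0

Others' total = 0. Even contributing 80 gives 80 < 110: no benefit either way.
Best response: 0.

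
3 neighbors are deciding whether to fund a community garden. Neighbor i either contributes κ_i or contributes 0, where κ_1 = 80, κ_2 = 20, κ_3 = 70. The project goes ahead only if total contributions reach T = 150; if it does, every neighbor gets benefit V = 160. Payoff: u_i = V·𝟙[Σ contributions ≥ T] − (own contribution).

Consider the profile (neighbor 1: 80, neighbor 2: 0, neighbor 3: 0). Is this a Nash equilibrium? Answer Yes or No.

Total = 80 < 150: not provided.
Neighbor 1 (pledges 80, payoff -80): dropping to 0 → total 0, payoff 0. Profitable deviation.

No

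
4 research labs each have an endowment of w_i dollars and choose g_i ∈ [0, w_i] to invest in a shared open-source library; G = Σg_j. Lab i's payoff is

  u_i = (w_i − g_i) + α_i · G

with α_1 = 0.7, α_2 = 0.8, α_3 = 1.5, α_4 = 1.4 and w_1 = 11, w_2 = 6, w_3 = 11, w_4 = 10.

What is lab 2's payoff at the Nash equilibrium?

∂u_i/∂g_i = α_i − 1, so lab i contributes w_i if α_i > 1, else 0.
α_i > 1 for i ∈ {3, 4}; NE contributions (0, 0, 11, 10), G = 21.
u_2 = (6 − 0) + 0.8·21 = 22.8.

22.8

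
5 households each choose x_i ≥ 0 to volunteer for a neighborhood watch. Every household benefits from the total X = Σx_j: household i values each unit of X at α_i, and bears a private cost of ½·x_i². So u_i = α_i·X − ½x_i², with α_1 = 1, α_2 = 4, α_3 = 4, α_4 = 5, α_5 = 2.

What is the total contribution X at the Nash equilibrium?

Household i's FOC: ∂u_i/∂x_i = α_i − x_i = 0, so x_i* = α_i.
NE contributions = (1, 4, 4, 5, 2); X = 16.

16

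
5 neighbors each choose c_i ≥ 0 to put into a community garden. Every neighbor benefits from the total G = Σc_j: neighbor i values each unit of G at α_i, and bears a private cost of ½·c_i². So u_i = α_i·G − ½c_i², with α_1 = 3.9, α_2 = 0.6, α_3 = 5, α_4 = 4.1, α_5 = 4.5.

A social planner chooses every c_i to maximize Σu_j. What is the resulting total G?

Planner FOC: ∂(Σu_j)/∂c_i = (Σα_j) − c_i = 0, so c_i^SO = Σα_j = 18.1 for every i; G^SO = 90.5.

90.5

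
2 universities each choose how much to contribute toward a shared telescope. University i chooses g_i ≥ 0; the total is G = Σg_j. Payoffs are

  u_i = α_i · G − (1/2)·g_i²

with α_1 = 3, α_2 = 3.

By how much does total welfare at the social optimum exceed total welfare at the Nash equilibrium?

9

University i's FOC: ∂u_i/∂g_i = α_i − g_i = 0, so g_i* = α_i.
NE contributions = (3, 3); G = 6.
W^NE = (Σα)·G − ½Σα_i² = 6² − ½·18 = 27.
Planner sets g_i = Σα_j = 6 for every i, so G^SO = 2·6 = 12.
W^SO = (Σα)·G^SO − ½·2·(Σα)² = (2/2)·6² = 36.
Deadweight loss = W^SO − W^NE = 9.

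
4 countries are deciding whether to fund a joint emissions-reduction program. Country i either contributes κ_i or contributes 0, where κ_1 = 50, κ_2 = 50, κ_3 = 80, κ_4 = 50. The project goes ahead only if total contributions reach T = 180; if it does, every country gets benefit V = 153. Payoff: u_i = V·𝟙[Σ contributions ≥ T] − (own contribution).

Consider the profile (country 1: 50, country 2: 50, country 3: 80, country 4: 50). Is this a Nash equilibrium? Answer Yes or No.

No

Total = 230 ≥ 180: provided.
Country 1 (pledges 50, payoff 103): dropping to 0 → total 180, payoff 153. Profitable deviation.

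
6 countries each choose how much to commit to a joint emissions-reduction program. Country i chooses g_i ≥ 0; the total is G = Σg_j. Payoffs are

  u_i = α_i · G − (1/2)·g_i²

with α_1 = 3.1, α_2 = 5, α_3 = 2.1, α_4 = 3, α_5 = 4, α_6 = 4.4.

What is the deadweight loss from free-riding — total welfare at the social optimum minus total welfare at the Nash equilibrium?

Country i's FOC: ∂u_i/∂g_i = α_i − g_i = 0, so g_i* = α_i.
NE contributions = (3.1, 5, 2.1, 3, 4, 4.4); G = 21.6.
W^NE = (Σα)·G − ½Σα_i² = 21.6² − ½·83.38 = 424.87.
Planner sets g_i = Σα_j = 21.6 for every i, so G^SO = 6·21.6 = 129.6.
W^SO = (Σα)·G^SO − ½·6·(Σα)² = (6/2)·21.6² = 1399.68.
Deadweight loss = W^SO − W^NE = 974.81.

974.81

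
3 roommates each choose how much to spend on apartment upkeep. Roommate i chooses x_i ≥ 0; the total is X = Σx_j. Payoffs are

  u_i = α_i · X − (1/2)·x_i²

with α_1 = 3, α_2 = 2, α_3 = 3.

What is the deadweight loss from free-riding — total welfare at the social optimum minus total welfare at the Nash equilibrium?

Roommate i's FOC: ∂u_i/∂x_i = α_i − x_i = 0, so x_i* = α_i.
NE contributions = (3, 2, 3); X = 8.
W^NE = (Σα)·X − ½Σα_i² = 8² − ½·22 = 53.
Planner sets x_i = Σα_j = 8 for every i, so X^SO = 3·8 = 24.
W^SO = (Σα)·X^SO − ½·3·(Σα)² = (3/2)·8² = 96.
Deadweight loss = W^SO − W^NE = 43.

43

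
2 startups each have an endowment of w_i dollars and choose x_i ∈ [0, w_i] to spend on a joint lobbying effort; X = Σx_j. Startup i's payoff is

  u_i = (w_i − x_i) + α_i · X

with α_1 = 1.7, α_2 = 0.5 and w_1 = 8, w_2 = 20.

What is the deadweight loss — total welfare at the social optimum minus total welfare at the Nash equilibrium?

∂u_i/∂x_i = α_i − 1, so startup i contributes w_i if α_i > 1, else 0.
α_i > 1 for i ∈ {1}; NE contributions (8, 0), X = 8.
W^NE = Σw_i − X^NE + (Σα_i)·X^NE = 28 + 1.2·8 = 37.6.
Planner: ∂(Σu_j)/∂x_i = Σα_j − 1 = 1.2 > 0, so everyone contributes w_i; X^SO = 28, W^SO = 28 + 1.2·28 = 61.6.
Deadweight loss = 24.

24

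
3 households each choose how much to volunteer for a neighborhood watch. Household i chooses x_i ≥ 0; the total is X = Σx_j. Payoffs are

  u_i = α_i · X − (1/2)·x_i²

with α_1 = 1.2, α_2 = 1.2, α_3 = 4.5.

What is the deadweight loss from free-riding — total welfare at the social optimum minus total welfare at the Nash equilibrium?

35.37

Household i's FOC: ∂u_i/∂x_i = α_i − x_i = 0, so x_i* = α_i.
NE contributions = (1.2, 1.2, 4.5); X = 6.9.
W^NE = (Σα)·X − ½Σα_i² = 6.9² − ½·23.13 = 36.045.
Planner sets x_i = Σα_j = 6.9 for every i, so X^SO = 3·6.9 = 20.7.
W^SO = (Σα)·X^SO − ½·3·(Σα)² = (3/2)·6.9² = 71.415.
Deadweight loss = W^SO − W^NE = 35.37.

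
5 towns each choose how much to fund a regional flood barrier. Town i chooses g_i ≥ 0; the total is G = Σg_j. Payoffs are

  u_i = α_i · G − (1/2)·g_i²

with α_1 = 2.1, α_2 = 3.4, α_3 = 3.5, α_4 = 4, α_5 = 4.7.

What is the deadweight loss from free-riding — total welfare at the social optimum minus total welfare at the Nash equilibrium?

Town i's FOC: ∂u_i/∂g_i = α_i − g_i = 0, so g_i* = α_i.
NE contributions = (2.1, 3.4, 3.5, 4, 4.7); G = 17.7.
W^NE = (Σα)·G − ½Σα_i² = 17.7² − ½·66.31 = 280.135.
Planner sets g_i = Σα_j = 17.7 for every i, so G^SO = 5·17.7 = 88.5.
W^SO = (Σα)·G^SO − ½·5·(Σα)² = (5/2)·17.7² = 783.225.
Deadweight loss = W^SO − W^NE = 503.09.

503.09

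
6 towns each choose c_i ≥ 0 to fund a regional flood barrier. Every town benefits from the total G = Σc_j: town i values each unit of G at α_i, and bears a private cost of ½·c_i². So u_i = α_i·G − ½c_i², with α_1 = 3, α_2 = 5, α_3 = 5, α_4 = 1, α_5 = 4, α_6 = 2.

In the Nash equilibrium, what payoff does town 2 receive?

Town i's FOC: ∂u_i/∂c_i = α_i − c_i = 0, so c_i* = α_i.
NE contributions = (3, 5, 5, 1, 4, 2); G = 20.
u_2 = α_2·G − ½·(c_2)² = 5·20 − ½·5² = 87.5.

87.5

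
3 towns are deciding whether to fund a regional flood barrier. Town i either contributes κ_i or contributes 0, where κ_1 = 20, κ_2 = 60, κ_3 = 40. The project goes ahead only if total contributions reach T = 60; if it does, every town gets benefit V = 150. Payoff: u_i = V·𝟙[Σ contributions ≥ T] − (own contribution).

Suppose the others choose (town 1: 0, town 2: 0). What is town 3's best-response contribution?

0

Others' total = 0. Even contributing 40 gives 40 < 60: no benefit either way.
Best response: 0.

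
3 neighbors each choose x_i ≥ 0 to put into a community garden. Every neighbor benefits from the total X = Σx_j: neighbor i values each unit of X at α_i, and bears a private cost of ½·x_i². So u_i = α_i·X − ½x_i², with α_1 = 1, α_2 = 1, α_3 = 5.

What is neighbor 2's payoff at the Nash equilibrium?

Neighbor i's FOC: ∂u_i/∂x_i = α_i − x_i = 0, so x_i* = α_i.
NE contributions = (1, 1, 5); X = 7.
u_2 = α_2·X − ½·(x_2)² = 1·7 − ½·1² = 6.5.

6.5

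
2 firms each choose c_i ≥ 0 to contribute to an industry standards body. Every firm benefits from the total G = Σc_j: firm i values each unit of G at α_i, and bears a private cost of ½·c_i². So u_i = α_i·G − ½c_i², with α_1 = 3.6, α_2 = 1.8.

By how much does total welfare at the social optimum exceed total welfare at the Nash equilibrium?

8.1

Firm i's FOC: ∂u_i/∂c_i = α_i − c_i = 0, so c_i* = α_i.
NE contributions = (3.6, 1.8); G = 5.4.
W^NE = (Σα)·G − ½Σα_i² = 5.4² − ½·16.2 = 21.06.
Planner sets c_i = Σα_j = 5.4 for every i, so G^SO = 2·5.4 = 10.8.
W^SO = (Σα)·G^SO − ½·2·(Σα)² = (2/2)·5.4² = 29.16.
Deadweight loss = W^SO − W^NE = 8.1.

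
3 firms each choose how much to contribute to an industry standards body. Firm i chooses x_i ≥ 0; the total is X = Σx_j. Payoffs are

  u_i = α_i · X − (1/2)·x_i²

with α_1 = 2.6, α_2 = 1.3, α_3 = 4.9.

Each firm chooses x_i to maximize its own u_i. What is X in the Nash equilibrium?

8.8

Firm i's FOC: ∂u_i/∂x_i = α_i − x_i = 0, so x_i* = α_i.
NE contributions = (2.6, 1.3, 4.9); X = 8.8.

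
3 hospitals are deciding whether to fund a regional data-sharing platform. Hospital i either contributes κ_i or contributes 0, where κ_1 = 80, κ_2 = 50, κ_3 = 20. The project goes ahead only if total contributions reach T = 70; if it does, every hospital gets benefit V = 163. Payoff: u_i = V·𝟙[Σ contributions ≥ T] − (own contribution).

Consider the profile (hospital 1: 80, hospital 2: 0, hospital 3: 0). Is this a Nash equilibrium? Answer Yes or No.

Total = 80 ≥ 70: provided.
Hospital 1 (pledges 80, payoff 83): dropping to 0 → total 0, payoff 0. No gain.
Hospital 2 (pledges 0, payoff 163): pledging 50 → total 130, payoff 113. No gain.
Hospital 3 (pledges 0, payoff 163): pledging 20 → total 100, payoff 143. No gain.

Yes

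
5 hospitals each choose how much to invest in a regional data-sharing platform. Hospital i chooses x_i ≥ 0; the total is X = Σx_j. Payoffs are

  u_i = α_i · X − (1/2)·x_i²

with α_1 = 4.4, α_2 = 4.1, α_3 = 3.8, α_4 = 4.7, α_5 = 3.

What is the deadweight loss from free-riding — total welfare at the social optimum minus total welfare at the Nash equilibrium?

Hospital i's FOC: ∂u_i/∂x_i = α_i − x_i = 0, so x_i* = α_i.
NE contributions = (4.4, 4.1, 3.8, 4.7, 3); X = 20.
W^NE = (Σα)·X − ½Σα_i² = 20² − ½·81.7 = 359.15.
Planner sets x_i = Σα_j = 20 for every i, so X^SO = 5·20 = 100.
W^SO = (Σα)·X^SO − ½·5·(Σα)² = (5/2)·20² = 1000.
Deadweight loss = W^SO − W^NE = 640.85.

640.85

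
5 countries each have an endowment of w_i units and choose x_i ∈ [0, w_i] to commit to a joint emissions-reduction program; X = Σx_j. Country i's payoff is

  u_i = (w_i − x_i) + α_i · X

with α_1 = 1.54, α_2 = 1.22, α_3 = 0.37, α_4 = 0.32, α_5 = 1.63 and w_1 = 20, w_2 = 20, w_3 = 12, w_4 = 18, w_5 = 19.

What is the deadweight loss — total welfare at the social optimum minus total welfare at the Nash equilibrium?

∂u_i/∂x_i = α_i − 1, so country i contributes w_i if α_i > 1, else 0.
α_i > 1 for i ∈ {1, 2, 5}; NE contributions (20, 20, 0, 0, 19), X = 59.
W^NE = Σw_i − X^NE + (Σα_i)·X^NE = 89 + 4.08·59 = 329.72.
Planner: ∂(Σu_j)/∂x_i = Σα_j − 1 = 4.08 > 0, so everyone contributes w_i; X^SO = 89, W^SO = 89 + 4.08·89 = 452.12.
Deadweight loss = 122.4.

122.4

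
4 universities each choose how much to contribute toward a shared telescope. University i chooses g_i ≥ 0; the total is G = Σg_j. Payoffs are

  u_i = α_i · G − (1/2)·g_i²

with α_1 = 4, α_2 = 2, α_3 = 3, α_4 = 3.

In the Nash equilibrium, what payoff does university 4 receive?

University i's FOC: ∂u_i/∂g_i = α_i − g_i = 0, so g_i* = α_i.
NE contributions = (4, 2, 3, 3); G = 12.
u_4 = α_4·G − ½·(g_4)² = 3·12 − ½·3² = 31.5.

31.5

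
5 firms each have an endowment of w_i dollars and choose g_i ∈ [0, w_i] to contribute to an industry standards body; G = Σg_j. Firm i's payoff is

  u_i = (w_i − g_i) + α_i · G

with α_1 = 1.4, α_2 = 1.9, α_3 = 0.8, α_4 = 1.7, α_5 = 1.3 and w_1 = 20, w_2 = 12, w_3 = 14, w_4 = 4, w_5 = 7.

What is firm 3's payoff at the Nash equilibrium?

∂u_i/∂g_i = α_i − 1, so firm i contributes w_i if α_i > 1, else 0.
α_i > 1 for i ∈ {1, 2, 4, 5}; NE contributions (20, 12, 0, 4, 7), G = 43.
u_3 = (14 − 0) + 0.8·43 = 48.4.

48.4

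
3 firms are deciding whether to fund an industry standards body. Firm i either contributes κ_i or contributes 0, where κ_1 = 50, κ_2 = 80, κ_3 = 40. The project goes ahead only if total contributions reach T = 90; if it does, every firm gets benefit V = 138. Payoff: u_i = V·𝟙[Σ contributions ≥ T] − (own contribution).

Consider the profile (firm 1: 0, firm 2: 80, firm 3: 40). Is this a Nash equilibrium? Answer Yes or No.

Yes

Total = 120 ≥ 90: provided.
Firm 1 (pledges 0, payoff 138): pledging 50 → total 170, payoff 88. No gain.
Firm 2 (pledges 80, payoff 58): dropping to 0 → total 40, payoff 0. No gain.
Firm 3 (pledges 40, payoff 98): dropping to 0 → total 80, payoff 0. No gain.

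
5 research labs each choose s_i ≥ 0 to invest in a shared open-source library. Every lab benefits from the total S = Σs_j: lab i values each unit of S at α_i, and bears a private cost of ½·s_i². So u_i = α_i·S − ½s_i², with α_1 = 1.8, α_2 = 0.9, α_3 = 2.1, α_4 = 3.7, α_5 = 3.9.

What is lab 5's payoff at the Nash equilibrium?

Lab i's FOC: ∂u_i/∂s_i = α_i − s_i = 0, so s_i* = α_i.
NE contributions = (1.8, 0.9, 2.1, 3.7, 3.9); S = 12.4.
u_5 = α_5·S − ½·(s_5)² = 3.9·12.4 − ½·3.9² = 40.755.

40.755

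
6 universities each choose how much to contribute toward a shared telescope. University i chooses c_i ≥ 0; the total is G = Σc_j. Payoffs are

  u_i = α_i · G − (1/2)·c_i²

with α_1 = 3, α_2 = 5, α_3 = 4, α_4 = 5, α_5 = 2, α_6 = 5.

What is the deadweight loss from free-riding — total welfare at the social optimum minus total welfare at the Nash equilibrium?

University i's FOC: ∂u_i/∂c_i = α_i − c_i = 0, so c_i* = α_i.
NE contributions = (3, 5, 4, 5, 2, 5); G = 24.
W^NE = (Σα)·G − ½Σα_i² = 24² − ½·104 = 524.
Planner sets c_i = Σα_j = 24 for every i, so G^SO = 6·24 = 144.
W^SO = (Σα)·G^SO − ½·6·(Σα)² = (6/2)·24² = 1728.
Deadweight loss = W^SO − W^NE = 1204.

1204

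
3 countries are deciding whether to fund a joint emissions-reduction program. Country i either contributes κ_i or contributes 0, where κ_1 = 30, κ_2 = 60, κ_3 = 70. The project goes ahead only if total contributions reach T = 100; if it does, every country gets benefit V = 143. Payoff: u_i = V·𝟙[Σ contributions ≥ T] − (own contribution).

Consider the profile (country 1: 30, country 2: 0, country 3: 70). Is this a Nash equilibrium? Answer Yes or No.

Total = 100 ≥ 100: provided.
Country 1 (pledges 30, payoff 113): dropping to 0 → total 70, payoff 0. No gain.
Country 2 (pledges 0, payoff 143): pledging 60 → total 160, payoff 83. No gain.
Country 3 (pledges 70, payoff 73): dropping to 0 → total 30, payoff 0. No gain.

Yes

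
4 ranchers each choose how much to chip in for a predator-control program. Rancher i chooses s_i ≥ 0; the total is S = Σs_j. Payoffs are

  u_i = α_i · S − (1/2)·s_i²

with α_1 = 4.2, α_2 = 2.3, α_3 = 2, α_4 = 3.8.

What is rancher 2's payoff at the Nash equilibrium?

Rancher i's FOC: ∂u_i/∂s_i = α_i − s_i = 0, so s_i* = α_i.
NE contributions = (4.2, 2.3, 2, 3.8); S = 12.3.
u_2 = α_2·S − ½·(s_2)² = 2.3·12.3 − ½·2.3² = 25.645.

25.645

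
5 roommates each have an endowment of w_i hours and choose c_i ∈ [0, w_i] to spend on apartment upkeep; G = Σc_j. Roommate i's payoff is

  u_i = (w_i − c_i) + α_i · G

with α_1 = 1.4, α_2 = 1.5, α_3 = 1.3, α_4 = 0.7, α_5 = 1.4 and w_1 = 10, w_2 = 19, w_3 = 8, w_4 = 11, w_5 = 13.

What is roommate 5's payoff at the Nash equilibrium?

70

∂u_i/∂c_i = α_i − 1, so roommate i contributes w_i if α_i > 1, else 0.
α_i > 1 for i ∈ {1, 2, 3, 5}; NE contributions (10, 19, 8, 0, 13), G = 50.
u_5 = (13 − 13) + 1.4·50 = 70.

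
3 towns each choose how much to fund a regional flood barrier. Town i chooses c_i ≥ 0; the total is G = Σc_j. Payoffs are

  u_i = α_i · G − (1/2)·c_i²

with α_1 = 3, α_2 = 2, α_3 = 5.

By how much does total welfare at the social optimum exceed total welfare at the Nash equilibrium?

Town i's FOC: ∂u_i/∂c_i = α_i − c_i = 0, so c_i* = α_i.
NE contributions = (3, 2, 5); G = 10.
W^NE = (Σα)·G − ½Σα_i² = 10² − ½·38 = 81.
Planner sets c_i = Σα_j = 10 for every i, so G^SO = 3·10 = 30.
W^SO = (Σα)·G^SO − ½·3·(Σα)² = (3/2)·10² = 150.
Deadweight loss = W^SO − W^NE = 69.

69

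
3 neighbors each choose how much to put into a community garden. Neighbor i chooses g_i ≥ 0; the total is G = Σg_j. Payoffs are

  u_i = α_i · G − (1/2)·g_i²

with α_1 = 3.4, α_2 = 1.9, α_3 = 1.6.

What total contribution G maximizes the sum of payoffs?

Planner FOC: ∂(Σu_j)/∂g_i = (Σα_j) − g_i = 0, so g_i^SO = Σα_j = 6.9 for every i; G^SO = 20.7.

20.7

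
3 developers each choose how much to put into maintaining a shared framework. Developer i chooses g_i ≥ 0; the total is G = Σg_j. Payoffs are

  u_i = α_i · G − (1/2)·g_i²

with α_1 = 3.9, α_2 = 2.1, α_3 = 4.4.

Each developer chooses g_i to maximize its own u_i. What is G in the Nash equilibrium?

10.4

Developer i's FOC: ∂u_i/∂g_i = α_i − g_i = 0, so g_i* = α_i.
NE contributions = (3.9, 2.1, 4.4); G = 10.4.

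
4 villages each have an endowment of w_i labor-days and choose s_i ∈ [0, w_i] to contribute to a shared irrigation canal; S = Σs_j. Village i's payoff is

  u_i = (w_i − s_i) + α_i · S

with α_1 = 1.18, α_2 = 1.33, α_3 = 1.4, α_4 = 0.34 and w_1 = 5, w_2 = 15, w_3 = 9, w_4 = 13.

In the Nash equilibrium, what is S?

29

∂u_i/∂s_i = α_i − 1, so village i contributes w_i if α_i > 1, else 0.
α_i > 1 for i ∈ {1, 2, 3}; NE contributions (5, 15, 9, 0), S = 29.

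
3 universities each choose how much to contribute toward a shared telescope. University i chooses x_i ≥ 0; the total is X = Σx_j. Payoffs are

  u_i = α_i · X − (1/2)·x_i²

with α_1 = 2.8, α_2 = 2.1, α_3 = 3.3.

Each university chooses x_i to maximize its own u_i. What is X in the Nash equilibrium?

University i's FOC: ∂u_i/∂x_i = α_i − x_i = 0, so x_i* = α_i.
NE contributions = (2.8, 2.1, 3.3); X = 8.2.

8.2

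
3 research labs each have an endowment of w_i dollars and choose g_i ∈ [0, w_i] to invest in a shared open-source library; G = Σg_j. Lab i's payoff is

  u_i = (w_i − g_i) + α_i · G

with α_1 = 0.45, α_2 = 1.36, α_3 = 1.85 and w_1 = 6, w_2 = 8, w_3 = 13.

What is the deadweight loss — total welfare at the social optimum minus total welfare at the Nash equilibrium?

∂u_i/∂g_i = α_i − 1, so lab i contributes w_i if α_i > 1, else 0.
α_i > 1 for i ∈ {2, 3}; NE contributions (0, 8, 13), G = 21.
W^NE = Σw_i − G^NE + (Σα_i)·G^NE = 27 + 2.66·21 = 82.86.
Planner: ∂(Σu_j)/∂g_i = Σα_j − 1 = 2.66 > 0, so everyone contributes w_i; G^SO = 27, W^SO = 27 + 2.66·27 = 98.82.
Deadweight loss = 15.96.

15.96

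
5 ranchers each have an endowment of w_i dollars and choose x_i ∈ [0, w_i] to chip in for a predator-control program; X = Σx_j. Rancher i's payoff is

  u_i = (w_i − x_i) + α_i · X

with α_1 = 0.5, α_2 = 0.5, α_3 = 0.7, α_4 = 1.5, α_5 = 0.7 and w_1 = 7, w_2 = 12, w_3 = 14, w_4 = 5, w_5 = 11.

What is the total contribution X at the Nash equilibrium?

∂u_i/∂x_i = α_i − 1, so rancher i contributes w_i if α_i > 1, else 0.
α_i > 1 for i ∈ {4}; NE contributions (0, 0, 0, 5, 0), X = 5.

5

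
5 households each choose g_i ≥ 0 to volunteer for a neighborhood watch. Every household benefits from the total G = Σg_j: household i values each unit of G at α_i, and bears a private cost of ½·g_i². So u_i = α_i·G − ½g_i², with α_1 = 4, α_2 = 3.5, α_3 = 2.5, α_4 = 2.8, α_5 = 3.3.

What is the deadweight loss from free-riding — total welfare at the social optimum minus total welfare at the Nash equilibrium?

415.43

Household i's FOC: ∂u_i/∂g_i = α_i − g_i = 0, so g_i* = α_i.
NE contributions = (4, 3.5, 2.5, 2.8, 3.3); G = 16.1.
W^NE = (Σα)·G − ½Σα_i² = 16.1² − ½·53.23 = 232.595.
Planner sets g_i = Σα_j = 16.1 for every i, so G^SO = 5·16.1 = 80.5.
W^SO = (Σα)·G^SO − ½·5·(Σα)² = (5/2)·16.1² = 648.025.
Deadweight loss = W^SO − W^NE = 415.43.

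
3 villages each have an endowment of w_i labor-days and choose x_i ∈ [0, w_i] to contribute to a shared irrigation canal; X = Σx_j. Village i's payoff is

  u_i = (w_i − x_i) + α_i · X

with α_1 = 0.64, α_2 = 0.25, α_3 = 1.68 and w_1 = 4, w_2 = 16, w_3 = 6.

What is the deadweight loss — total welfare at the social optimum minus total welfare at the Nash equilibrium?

31.4

∂u_i/∂x_i = α_i − 1, so village i contributes w_i if α_i > 1, else 0.
α_i > 1 for i ∈ {3}; NE contributions (0, 0, 6), X = 6.
W^NE = Σw_i − X^NE + (Σα_i)·X^NE = 26 + 1.57·6 = 35.42.
Planner: ∂(Σu_j)/∂x_i = Σα_j − 1 = 1.57 > 0, so everyone contributes w_i; X^SO = 26, W^SO = 26 + 1.57·26 = 66.82.
Deadweight loss = 31.4.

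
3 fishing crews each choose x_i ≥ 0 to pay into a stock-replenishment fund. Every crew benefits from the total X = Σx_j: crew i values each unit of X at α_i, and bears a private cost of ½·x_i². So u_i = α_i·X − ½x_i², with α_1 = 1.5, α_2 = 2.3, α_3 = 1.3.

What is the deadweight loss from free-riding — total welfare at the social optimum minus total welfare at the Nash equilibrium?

Crew i's FOC: ∂u_i/∂x_i = α_i − x_i = 0, so x_i* = α_i.
NE contributions = (1.5, 2.3, 1.3); X = 5.1.
W^NE = (Σα)·X − ½Σα_i² = 5.1² − ½·9.23 = 21.395.
Planner sets x_i = Σα_j = 5.1 for every i, so X^SO = 3·5.1 = 15.3.
W^SO = (Σα)·X^SO − ½·3·(Σα)² = (3/2)·5.1² = 39.015.
Deadweight loss = W^SO − W^NE = 17.62.

17.62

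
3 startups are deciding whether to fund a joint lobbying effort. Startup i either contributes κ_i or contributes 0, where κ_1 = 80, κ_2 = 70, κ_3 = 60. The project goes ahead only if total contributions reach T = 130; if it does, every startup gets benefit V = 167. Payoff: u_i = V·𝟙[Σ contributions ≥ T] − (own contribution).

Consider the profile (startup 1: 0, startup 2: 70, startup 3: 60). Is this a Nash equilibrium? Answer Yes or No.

Yes

Total = 130 ≥ 130: provided.
Startup 1 (pledges 0, payoff 167): pledging 80 → total 210, payoff 87. No gain.
Startup 2 (pledges 70, payoff 97): dropping to 0 → total 60, payoff 0. No gain.
Startup 3 (pledges 60, payoff 107): dropping to 0 → total 70, payoff 0. No gain.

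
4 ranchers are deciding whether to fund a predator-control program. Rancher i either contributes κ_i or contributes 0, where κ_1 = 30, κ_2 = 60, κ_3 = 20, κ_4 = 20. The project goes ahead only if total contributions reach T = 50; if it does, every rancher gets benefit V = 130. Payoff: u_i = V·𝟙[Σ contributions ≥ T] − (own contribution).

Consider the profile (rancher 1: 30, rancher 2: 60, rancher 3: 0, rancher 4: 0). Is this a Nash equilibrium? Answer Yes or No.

Total = 90 ≥ 50: provided.
Rancher 1 (pledges 30, payoff 100): dropping to 0 → total 60, payoff 130. Profitable deviation.

No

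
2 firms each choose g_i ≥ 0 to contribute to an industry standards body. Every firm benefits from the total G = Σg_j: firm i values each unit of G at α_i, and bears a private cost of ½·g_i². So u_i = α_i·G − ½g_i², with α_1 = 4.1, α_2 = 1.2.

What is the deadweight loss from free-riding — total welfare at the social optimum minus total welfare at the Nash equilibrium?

9.125

Firm i's FOC: ∂u_i/∂g_i = α_i − g_i = 0, so g_i* = α_i.
NE contributions = (4.1, 1.2); G = 5.3.
W^NE = (Σα)·G − ½Σα_i² = 5.3² − ½·18.25 = 18.965.
Planner sets g_i = Σα_j = 5.3 for every i, so G^SO = 2·5.3 = 10.6.
W^SO = (Σα)·G^SO − ½·2·(Σα)² = (2/2)·5.3² = 28.09.
Deadweight loss = W^SO − W^NE = 9.125.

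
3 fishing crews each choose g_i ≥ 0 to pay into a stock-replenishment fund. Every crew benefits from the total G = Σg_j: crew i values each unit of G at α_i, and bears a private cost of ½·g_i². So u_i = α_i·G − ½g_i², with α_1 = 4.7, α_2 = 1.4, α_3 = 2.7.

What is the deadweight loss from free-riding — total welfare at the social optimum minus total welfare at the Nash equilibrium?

Crew i's FOC: ∂u_i/∂g_i = α_i − g_i = 0, so g_i* = α_i.
NE contributions = (4.7, 1.4, 2.7); G = 8.8.
W^NE = (Σα)·G − ½Σα_i² = 8.8² − ½·31.34 = 61.77.
Planner sets g_i = Σα_j = 8.8 for every i, so G^SO = 3·8.8 = 26.4.
W^SO = (Σα)·G^SO − ½·3·(Σα)² = (3/2)·8.8² = 116.16.
Deadweight loss = W^SO − W^NE = 54.39.

54.39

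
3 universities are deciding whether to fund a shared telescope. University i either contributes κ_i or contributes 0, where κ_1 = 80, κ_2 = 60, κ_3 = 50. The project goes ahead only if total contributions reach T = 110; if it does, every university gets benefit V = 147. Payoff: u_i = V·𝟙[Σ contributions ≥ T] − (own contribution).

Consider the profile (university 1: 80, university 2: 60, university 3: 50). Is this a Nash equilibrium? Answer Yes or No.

No

Total = 190 ≥ 110: provided.
University 1 (pledges 80, payoff 67): dropping to 0 → total 110, payoff 147. Profitable deviation.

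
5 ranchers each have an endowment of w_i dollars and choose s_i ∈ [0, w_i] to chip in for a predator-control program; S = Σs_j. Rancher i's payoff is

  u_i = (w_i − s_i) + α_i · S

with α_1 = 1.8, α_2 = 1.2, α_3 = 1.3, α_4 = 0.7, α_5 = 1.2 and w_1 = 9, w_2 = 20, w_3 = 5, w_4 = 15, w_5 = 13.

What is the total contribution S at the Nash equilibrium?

∂u_i/∂s_i = α_i − 1, so rancher i contributes w_i if α_i > 1, else 0.
α_i > 1 for i ∈ {1, 2, 3, 5}; NE contributions (9, 20, 5, 0, 13), S = 47.

47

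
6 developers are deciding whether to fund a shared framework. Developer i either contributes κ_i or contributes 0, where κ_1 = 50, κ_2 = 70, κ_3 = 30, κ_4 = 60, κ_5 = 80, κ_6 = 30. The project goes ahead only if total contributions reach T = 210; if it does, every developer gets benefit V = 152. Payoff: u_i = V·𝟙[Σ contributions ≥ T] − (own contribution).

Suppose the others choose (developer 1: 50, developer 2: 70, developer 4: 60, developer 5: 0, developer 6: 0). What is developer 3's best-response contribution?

30

Others' total = 180. Contributing 30 brings total to 210 ≥ 210: gain V − κ_3 = 122.
Best response: 30.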